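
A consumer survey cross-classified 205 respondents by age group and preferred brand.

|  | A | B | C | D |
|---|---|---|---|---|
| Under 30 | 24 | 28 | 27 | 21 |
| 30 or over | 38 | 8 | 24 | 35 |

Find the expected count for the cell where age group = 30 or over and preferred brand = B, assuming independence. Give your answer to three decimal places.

18.439

Row total (30 or over) = 105; column total (B) = 36; grand total N = 205.
Expected count = (row total × column total) / N = 105 × 36 / 205 = 18.439.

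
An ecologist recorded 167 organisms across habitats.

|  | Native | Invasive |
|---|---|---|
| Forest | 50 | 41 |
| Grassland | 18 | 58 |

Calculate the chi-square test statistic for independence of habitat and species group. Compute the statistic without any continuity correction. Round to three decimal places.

16.766

Row totals: 91, 76. Column totals: 68, 99. Grand total N = 167.
Expected counts (row total × column total / N):
  Forest, Native: 91×68/167 = 37.0539
  Forest, Invasive: 91×99/167 = 53.9461
  Grassland, Native: 76×68/167 = 30.9461
  Grassland, Invasive: 76×99/167 = 45.0539
Contributions (O − E)²/E:
  (50 − 37.0539)²/37.0539 = 4.5232
  (41 − 53.9461)²/53.9461 = 3.1068
  (18 − 30.9461)²/30.9461 = 5.4159
  (58 − 45.0539)²/45.0539 = 3.7200
χ² = 4.5232 + 3.1068 + 5.4159 + 3.7200 = 16.766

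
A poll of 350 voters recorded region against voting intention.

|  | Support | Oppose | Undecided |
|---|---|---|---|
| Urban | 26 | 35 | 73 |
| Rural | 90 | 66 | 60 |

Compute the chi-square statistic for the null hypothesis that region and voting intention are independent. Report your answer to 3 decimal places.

28.446

Row totals: 134, 216. Column totals: 116, 101, 133. Grand total N = 350.
Expected counts (row total × column total / N):
  Urban, Support: 134×116/350 = 44.4114
  Urban, Oppose: 134×101/350 = 38.6686
  Urban, Undecided: 134×133/350 = 50.9200
  Rural, Support: 216×116/350 = 71.5886
  Rural, Oppose: 216×101/350 = 62.3314
  Rural, Undecided: 216×133/350 = 82.0800
Contributions (O − E)²/E:
  (26 − 44.4114)²/44.4114 = 7.6327
  (35 − 38.6686)²/38.6686 = 0.3481
  (73 − 50.9200)²/50.9200 = 9.5744
  (90 − 71.5886)²/71.5886 = 4.7351
  (66 − 62.3314)²/62.3314 = 0.2159
  (60 − 82.0800)²/82.0800 = 5.9396
χ² = 7.6327 + 0.3481 + 9.5744 + 4.7351 + 0.2159 + 5.9396 = 28.446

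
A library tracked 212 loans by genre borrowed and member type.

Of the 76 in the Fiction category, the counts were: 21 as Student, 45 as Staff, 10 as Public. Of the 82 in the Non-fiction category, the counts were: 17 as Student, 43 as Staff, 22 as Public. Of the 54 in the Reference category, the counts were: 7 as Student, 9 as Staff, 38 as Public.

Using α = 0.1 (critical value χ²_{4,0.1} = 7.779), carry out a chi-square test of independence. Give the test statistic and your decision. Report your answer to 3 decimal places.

Row totals: 76, 82, 54. Column totals: 45, 97, 70. Grand total N = 212.
Expected counts (row total × column total / N):
  Fiction, Student: 76×45/212 = 16.1321
  Fiction, Staff: 76×97/212 = 34.7736
  Fiction, Public: 76×70/212 = 25.0943
  Non-fiction, Student: 82×45/212 = 17.4057
  Non-fiction, Staff: 82×97/212 = 37.5189
  Non-fiction, Public: 82×70/212 = 27.0755
  Reference, Student: 54×45/212 = 11.4623
  Reference, Staff: 54×97/212 = 24.7075
  Reference, Public: 54×70/212 = 17.8302
Contributions (O − E)²/E:
  (21 − 16.1321)²/16.1321 = 1.4689
  (45 − 34.7736)²/34.7736 = 3.0074
  (10 − 25.0943)²/25.0943 = 9.0793
  (17 − 17.4057)²/17.4057 = 0.0095
  (43 − 37.5189)²/37.5189 = 0.8007
  (22 − 27.0755)²/27.0755 = 0.9514
  (7 − 11.4623)²/11.4623 = 1.7372
  (9 − 24.7075)²/24.7075 = 9.9859
  (38 − 17.8302)²/17.8302 = 22.8164
χ² = 1.4689 + 3.0074 + 9.0793 + 0.0095 + 0.8007 + 0.9514 + 1.7372 + 9.9859 + 22.8164 = 49.857
df = (3−1)(3−1) = 4. Since 49.857 > 7.779, reject the null hypothesis of independence at α = 0.1.

49.857; reject H₀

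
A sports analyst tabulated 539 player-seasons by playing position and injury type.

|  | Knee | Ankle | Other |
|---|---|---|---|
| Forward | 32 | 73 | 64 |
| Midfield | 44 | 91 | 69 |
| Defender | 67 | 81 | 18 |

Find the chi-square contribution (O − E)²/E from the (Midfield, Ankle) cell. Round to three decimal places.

0.032

Row total (Midfield) = 204; column total (Ankle) = 245; N = 539.
Expected count E = 204 × 245 / 539 = 92.7273.
Contribution = (O − E)²/E = (91 − 92.7273)² / 92.7273 = 0.032.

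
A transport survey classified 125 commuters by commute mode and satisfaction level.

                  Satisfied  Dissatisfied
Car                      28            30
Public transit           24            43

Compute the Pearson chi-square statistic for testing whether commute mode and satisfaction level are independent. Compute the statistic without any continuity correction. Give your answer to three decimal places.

1.985

Row totals: 58, 67. Column totals: 52, 73. Grand total N = 125.
Expected counts (row total × column total / N):
  Car, Satisfied: 58×52/125 = 24.1280
  Car, Dissatisfied: 58×73/125 = 33.8720
  Public transit, Satisfied: 67×52/125 = 27.8720
  Public transit, Dissatisfied: 67×73/125 = 39.1280
Contributions (O − E)²/E:
  (28 − 24.1280)²/24.1280 = 0.6214
  (30 − 33.8720)²/33.8720 = 0.4426
  (24 − 27.8720)²/27.8720 = 0.5379
  (43 − 39.1280)²/39.1280 = 0.3832
χ² = 0.6214 + 0.4426 + 0.5379 + 0.3832 = 1.985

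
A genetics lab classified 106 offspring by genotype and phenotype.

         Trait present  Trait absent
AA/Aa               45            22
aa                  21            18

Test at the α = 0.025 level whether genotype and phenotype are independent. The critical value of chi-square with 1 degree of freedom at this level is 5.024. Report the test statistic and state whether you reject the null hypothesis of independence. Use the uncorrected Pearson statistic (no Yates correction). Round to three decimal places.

1.861; fail to reject H₀

Row totals: 67, 39. Column totals: 66, 40. Grand total N = 106.
Expected counts (row total × column total / N):
  AA/Aa, Trait present: 67×66/106 = 41.7170
  AA/Aa, Trait absent: 67×40/106 = 25.2830
  aa, Trait present: 39×66/106 = 24.2830
  aa, Trait absent: 39×40/106 = 14.7170
Contributions (O − E)²/E:
  (45 − 41.7170)²/41.7170 = 0.2584
  (22 − 25.2830)²/25.2830 = 0.4263
  (21 − 24.2830)²/24.2830 = 0.4439
  (18 − 14.7170)²/14.7170 = 0.7324
χ² = 0.2584 + 0.4263 + 0.4439 + 0.7324 = 1.861
df = (2−1)(2−1) = 1. Since 1.861 < 5.024, fail to reject the null hypothesis of independence at α = 0.025.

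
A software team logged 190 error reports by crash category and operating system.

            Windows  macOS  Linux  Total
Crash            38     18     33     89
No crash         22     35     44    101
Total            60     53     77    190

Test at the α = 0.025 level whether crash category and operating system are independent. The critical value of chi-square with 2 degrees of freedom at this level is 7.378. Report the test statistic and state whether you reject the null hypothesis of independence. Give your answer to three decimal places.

10.575; reject H₀

Grand total N = 190.
Expected counts (row total × column total / N):
  Crash, Windows: 89×60/190 = 28.1053
  Crash, macOS: 89×53/190 = 24.8263
  Crash, Linux: 89×77/190 = 36.0684
  No crash, Windows: 101×60/190 = 31.8947
  No crash, macOS: 101×53/190 = 28.1737
  No crash, Linux: 101×77/190 = 40.9316
Contributions (O − E)²/E:
  (38 − 28.1053)²/28.1053 = 3.4835
  (18 − 24.8263)²/24.8263 = 1.8770
  (33 − 36.0684)²/36.0684 = 0.2610
  (22 − 31.8947)²/31.8947 = 3.0696
  (35 − 28.1737)²/28.1737 = 1.6540
  (44 − 40.9316)²/40.9316 = 0.2300
χ² = 3.4835 + 1.8770 + 0.2610 + 3.0696 + 1.6540 + 0.2300 = 10.575
df = (2−1)(3−1) = 2. Since 10.575 > 7.378, reject the null hypothesis of independence at α = 0.025.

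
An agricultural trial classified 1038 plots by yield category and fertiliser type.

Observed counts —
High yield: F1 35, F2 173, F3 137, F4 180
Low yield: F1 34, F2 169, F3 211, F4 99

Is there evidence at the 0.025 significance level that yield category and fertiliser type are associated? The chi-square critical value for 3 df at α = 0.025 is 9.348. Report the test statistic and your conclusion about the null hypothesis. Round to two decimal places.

39.18; reject H₀

Row totals: 525, 513. Column totals: 69, 342, 348, 279. Grand total N = 1038.
Expected counts (row total × column total / N):
  High yield, F1: 525×69/1038 = 34.899
  High yield, F2: 525×342/1038 = 172.977
  High yield, F3: 525×348/1038 = 176.012
  High yield, F4: 525×279/1038 = 141.113
  Low yield, F1: 513×69/1038 = 34.101
  Low yield, F2: 513×342/1038 = 169.023
  Low yield, F3: 513×348/1038 = 171.988
  Low yield, F4: 513×279/1038 = 137.887
Contributions (O − E)²/E:
  (35 − 34.899)²/34.899 = 0.0003
  (173 − 172.977)²/172.977 = 0.0000
  (137 − 176.012)²/176.012 = 8.6468
  (180 − 141.113)²/141.113 = 10.7162
  (34 − 34.101)²/34.101 = 0.0003
  (169 − 169.023)²/169.023 = 0.0000
  (211 − 171.988)²/171.988 = 8.8491
  (99 − 137.887)²/137.887 = 10.9669
χ² = 0.0003 + 0.0000 + 8.6468 + 10.7162 + 0.0003 + 0.0000 + 8.8491 + 10.9669 = 39.18
df = (2−1)(4−1) = 3. Since 39.18 > 9.348, reject the null hypothesis of independence at α = 0.025.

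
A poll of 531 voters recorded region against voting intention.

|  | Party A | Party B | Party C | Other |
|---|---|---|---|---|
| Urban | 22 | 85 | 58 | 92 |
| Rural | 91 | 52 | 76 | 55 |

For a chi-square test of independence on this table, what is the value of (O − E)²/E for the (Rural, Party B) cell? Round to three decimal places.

Row total (Rural) = 274; column total (Party B) = 137; N = 531.
Expected count E = 274 × 137 / 531 = 70.6930.
Contribution = (O − E)²/E = (52 − 70.6930)² / 70.6930 = 4.943.

4.943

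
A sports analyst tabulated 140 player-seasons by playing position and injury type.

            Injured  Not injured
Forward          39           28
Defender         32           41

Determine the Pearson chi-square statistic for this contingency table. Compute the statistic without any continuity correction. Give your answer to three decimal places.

2.888

Row totals: 67, 73. Column totals: 71, 69. Grand total N = 140.
Expected counts (row total × column total / N):
  Forward, Injured: 67×71/140 = 33.9786
  Forward, Not injured: 67×69/140 = 33.0214
  Defender, Injured: 73×71/140 = 37.0214
  Defender, Not injured: 73×69/140 = 35.9786
Contributions (O − E)²/E:
  (39 − 33.9786)²/33.9786 = 0.7421
  (28 − 33.0214)²/33.0214 = 0.7636
  (32 − 37.0214)²/37.0214 = 0.6811
  (41 − 35.9786)²/35.9786 = 0.7008
χ² = 0.7421 + 0.7636 + 0.6811 + 0.7008 = 2.888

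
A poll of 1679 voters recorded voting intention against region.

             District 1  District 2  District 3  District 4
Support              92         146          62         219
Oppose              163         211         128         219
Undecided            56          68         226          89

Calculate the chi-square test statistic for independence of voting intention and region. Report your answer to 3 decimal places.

Row totals: 519, 721, 439. Column totals: 311, 425, 416, 527. Grand total N = 1679.
Expected counts (row total × column total / N):
  Support, District 1: 519×311/1679 = 96.1340
  Support, District 2: 519×425/1679 = 131.3728
  Support, District 3: 519×416/1679 = 128.5908
  Support, District 4: 519×527/1679 = 162.9023
  Oppose, District 1: 721×311/1679 = 133.5503
  Oppose, District 2: 721×425/1679 = 182.5045
  Oppose, District 3: 721×416/1679 = 178.6397
  Oppose, District 4: 721×527/1679 = 226.3055
  Undecided, District 1: 439×311/1679 = 81.3157
  Undecided, District 2: 439×425/1679 = 111.1227
  Undecided, District 3: 439×416/1679 = 108.7695
  Undecided, District 4: 439×527/1679 = 137.7921
Contributions (O − E)²/E:
  (92 − 96.1340)²/96.1340 = 0.1778
  (146 − 131.3728)²/131.3728 = 1.6286
  (62 − 128.5908)²/128.5908 = 34.4841
  (219 − 162.9023)²/162.9023 = 19.3180
  (163 − 133.5503)²/133.5503 = 6.4941
  (211 − 182.5045)²/182.5045 = 4.4492
  (128 − 178.6397)²/178.6397 = 14.3550
  (219 − 226.3055)²/226.3055 = 0.2358
  (56 − 81.3157)²/81.3157 = 7.8814
  (68 − 111.1227)²/111.1227 = 16.7344
  (226 − 108.7695)²/108.7695 = 126.3497
  (89 − 137.7921)²/137.7921 = 17.2773
χ² = 0.1778 + 1.6286 + 34.4841 + 19.3180 + 6.4941 + 4.4492 + 14.3550 + 0.2358 + 7.8814 + 16.7344 + 126.3497 + 17.2773 = 249.385

249.385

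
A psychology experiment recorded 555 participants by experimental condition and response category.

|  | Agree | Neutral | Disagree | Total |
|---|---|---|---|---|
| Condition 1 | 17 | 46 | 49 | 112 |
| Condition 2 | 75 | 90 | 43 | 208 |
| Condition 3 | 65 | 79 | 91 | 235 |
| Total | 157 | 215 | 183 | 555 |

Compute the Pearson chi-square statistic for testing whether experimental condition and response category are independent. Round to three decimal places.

29.972

Grand total N = 555.
Expected counts (row total × column total / N):
  Condition 1, Agree: 112×157/555 = 31.6829
  Condition 1, Neutral: 112×215/555 = 43.3874
  Condition 1, Disagree: 112×183/555 = 36.9297
  Condition 2, Agree: 208×157/555 = 58.8396
  Condition 2, Neutral: 208×215/555 = 80.5766
  Condition 2, Disagree: 208×183/555 = 68.5838
  Condition 3, Agree: 235×157/555 = 66.4775
  Condition 3, Neutral: 235×215/555 = 91.0360
  Condition 3, Disagree: 235×183/555 = 77.4865
Contributions (O − E)²/E:
  (17 − 31.6829)²/31.6829 = 6.8045
  (46 − 43.3874)²/43.3874 = 0.1573
  (49 − 36.9297)²/36.9297 = 3.9451
  (75 − 58.8396)²/58.8396 = 4.4385
  (90 − 80.5766)²/80.5766 = 1.1021
  (43 − 68.5838)²/68.5838 = 9.5435
  (65 − 66.4775)²/66.4775 = 0.0328
  (79 − 91.0360)²/91.0360 = 1.5913
  (91 − 77.4865)²/77.4865 = 2.3567
χ² = 6.8045 + 0.1573 + 3.9451 + 4.4385 + 1.1021 + 9.5435 + 0.0328 + 1.5913 + 2.3567 = 29.972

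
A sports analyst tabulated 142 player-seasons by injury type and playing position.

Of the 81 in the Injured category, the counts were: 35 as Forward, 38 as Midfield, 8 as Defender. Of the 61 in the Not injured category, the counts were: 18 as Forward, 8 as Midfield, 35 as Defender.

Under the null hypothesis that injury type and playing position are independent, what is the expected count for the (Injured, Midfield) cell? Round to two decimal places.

Row total (Injured) = 81; column total (Midfield) = 46; grand total N = 142.
Expected count = (row total × column total) / N = 81 × 46 / 142 = 26.24.

26.24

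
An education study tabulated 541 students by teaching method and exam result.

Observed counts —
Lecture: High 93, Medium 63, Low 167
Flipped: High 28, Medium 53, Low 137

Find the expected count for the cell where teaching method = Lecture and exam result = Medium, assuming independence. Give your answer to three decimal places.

69.257

Row total (Lecture) = 323; column total (Medium) = 116; grand total N = 541.
Expected count = (row total × column total) / N = 323 × 116 / 541 = 69.257.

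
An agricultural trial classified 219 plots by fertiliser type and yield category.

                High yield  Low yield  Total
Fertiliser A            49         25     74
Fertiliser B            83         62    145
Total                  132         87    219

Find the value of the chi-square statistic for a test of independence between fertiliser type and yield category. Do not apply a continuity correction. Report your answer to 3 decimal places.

1.648

Grand total N = 219.
Expected counts (row total × column total / N):
  Fertiliser A, High yield: 74×132/219 = 44.6027
  Fertiliser A, Low yield: 74×87/219 = 29.3973
  Fertiliser B, High yield: 145×132/219 = 87.3973
  Fertiliser B, Low yield: 145×87/219 = 57.6027
Contributions (O − E)²/E:
  (49 − 44.6027)²/44.6027 = 0.4335
  (25 − 29.3973)²/29.3973 = 0.6578
  (83 − 87.3973)²/87.3973 = 0.2212
  (62 − 57.6027)²/57.6027 = 0.3357
χ² = 0.4335 + 0.6578 + 0.2212 + 0.3357 = 1.648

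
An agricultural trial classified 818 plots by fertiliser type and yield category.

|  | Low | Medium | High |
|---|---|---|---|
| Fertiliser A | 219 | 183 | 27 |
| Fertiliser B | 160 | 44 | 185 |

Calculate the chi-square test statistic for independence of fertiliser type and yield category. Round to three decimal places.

Row totals: 429, 389. Column totals: 379, 227, 212. Grand total N = 818.
Expected counts (row total × column total / N):
  Fertiliser A, Low: 429×379/818 = 198.7665
  Fertiliser A, Medium: 429×227/818 = 119.0501
  Fertiliser A, High: 429×212/818 = 111.1834
  Fertiliser B, Low: 389×379/818 = 180.2335
  Fertiliser B, Medium: 389×227/818 = 107.9499
  Fertiliser B, High: 389×212/818 = 100.8166
Contributions (O − E)²/E:
  (219 − 198.7665)²/198.7665 = 2.0597
  (183 − 119.0501)²/119.0501 = 34.3518
  (27 − 111.1834)²/111.1834 = 63.7401
  (160 − 180.2335)²/180.2335 = 2.2715
  (44 − 107.9499)²/107.9499 = 37.8841
  (185 − 100.8166)²/100.8166 = 70.2944
χ² = 2.0597 + 34.3518 + 63.7401 + 2.2715 + 37.8841 + 70.2944 = 210.602

210.602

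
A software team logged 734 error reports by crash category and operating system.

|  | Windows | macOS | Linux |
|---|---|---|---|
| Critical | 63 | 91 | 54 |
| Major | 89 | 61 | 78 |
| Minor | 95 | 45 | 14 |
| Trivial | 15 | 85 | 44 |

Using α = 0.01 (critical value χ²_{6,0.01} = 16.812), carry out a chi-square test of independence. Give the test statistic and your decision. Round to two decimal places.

110.37; reject H₀

Row totals: 208, 228, 154, 144. Column totals: 262, 282, 190. Grand total N = 734.
Expected counts (row total × column total / N):
  Critical, Windows: 208×262/734 = 74.245
  Critical, macOS: 208×282/734 = 79.913
  Critical, Linux: 208×190/734 = 53.842
  Major, Windows: 228×262/734 = 81.384
  Major, macOS: 228×282/734 = 87.597
  Major, Linux: 228×190/734 = 59.019
  Minor, Windows: 154×262/734 = 54.970
  Minor, macOS: 154×282/734 = 59.166
  Minor, Linux: 154×190/734 = 39.864
  Trivial, Windows: 144×262/734 = 51.401
  Trivial, macOS: 144×282/734 = 55.324
  Trivial, Linux: 144×190/734 = 37.275
Contributions (O − E)²/E:
  (63 − 74.245)²/74.245 = 1.7031
  (91 − 79.913)²/79.913 = 1.5382
  (54 − 53.842)²/53.842 = 0.0005
  (89 − 81.384)²/81.384 = 0.7127
  (61 − 87.597)²/87.597 = 8.0756
  (78 − 59.019)²/59.019 = 6.1044
  (95 − 54.970)²/54.970 = 29.1505
  (45 − 59.166)²/59.166 = 3.3917
  (14 − 39.864)²/39.864 = 16.7807
  (15 − 51.401)²/51.401 = 25.7783
  (85 − 55.324)²/55.324 = 15.9183
  (44 − 37.275)²/37.275 = 1.2133
χ² = 1.7031 + 1.5382 + 0.0005 + 0.7127 + 8.0756 + 6.1044 + 29.1505 + 3.3917 + 16.7807 + 25.7783 + 15.9183 + 1.2133 = 110.37
df = (4−1)(3−1) = 6. Since 110.37 > 16.812, reject the null hypothesis of independence at α = 0.01.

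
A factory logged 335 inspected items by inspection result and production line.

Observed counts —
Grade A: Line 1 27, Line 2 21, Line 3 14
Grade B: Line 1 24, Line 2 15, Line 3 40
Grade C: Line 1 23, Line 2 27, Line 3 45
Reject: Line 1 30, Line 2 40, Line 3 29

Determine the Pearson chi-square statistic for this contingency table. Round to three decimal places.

22.801

Row totals: 62, 79, 95, 99. Column totals: 104, 103, 128. Grand total N = 335.
Expected counts (row total × column total / N):
  Grade A, Line 1: 62×104/335 = 19.2478
  Grade A, Line 2: 62×103/335 = 19.0627
  Grade A, Line 3: 62×128/335 = 23.6896
  Grade B, Line 1: 79×104/335 = 24.5254
  Grade B, Line 2: 79×103/335 = 24.2896
  Grade B, Line 3: 79×128/335 = 30.1851
  Grade C, Line 1: 95×104/335 = 29.4925
  Grade C, Line 2: 95×103/335 = 29.2090
  Grade C, Line 3: 95×128/335 = 36.2985
  Reject, Line 1: 99×104/335 = 30.7343
  Reject, Line 2: 99×103/335 = 30.4388
  Reject, Line 3: 99×128/335 = 37.8269
Contributions (O − E)²/E:
  (27 − 19.2478)²/19.2478 = 3.1223
  (21 − 19.0627)²/19.0627 = 0.1969
  (14 − 23.6896)²/23.6896 = 3.9633
  (24 − 24.5254)²/24.5254 = 0.0113
  (15 − 24.2896)²/24.2896 = 3.5528
  (40 − 30.1851)²/30.1851 = 3.1914
  (23 − 29.4925)²/29.4925 = 1.4293
  (27 − 29.2090)²/29.2090 = 0.1671
  (45 − 36.2985)²/36.2985 = 2.0859
  (30 − 30.7343)²/30.7343 = 0.0175
  (40 − 30.4388)²/30.4388 = 3.0033
  (29 − 37.8269)²/37.8269 = 2.0598
χ² = 3.1223 + 0.1969 + 3.9633 + 0.0113 + 3.5528 + 3.1914 + 1.4293 + 0.1671 + 2.0859 + 0.0175 + 3.0033 + 2.0598 = 22.801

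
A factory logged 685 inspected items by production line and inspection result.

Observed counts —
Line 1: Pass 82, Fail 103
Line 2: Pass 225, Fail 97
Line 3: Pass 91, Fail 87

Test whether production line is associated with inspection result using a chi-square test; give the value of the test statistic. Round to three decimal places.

36.323

Row totals: 185, 322, 178. Column totals: 398, 287. Grand total N = 685.
Expected counts (row total × column total / N):
  Line 1, Pass: 185×398/685 = 107.4891
  Line 1, Fail: 185×287/685 = 77.5109
  Line 2, Pass: 322×398/685 = 187.0891
  Line 2, Fail: 322×287/685 = 134.9109
  Line 3, Pass: 178×398/685 = 103.4219
  Line 3, Fail: 178×287/685 = 74.5781
Contributions (O − E)²/E:
  (82 − 107.4891)²/107.4891 = 6.0443
  (103 − 77.5109)²/77.5109 = 8.3820
  (225 − 187.0891)²/187.0891 = 7.6821
  (97 − 134.9109)²/134.9109 = 10.6532
  (91 − 103.4219)²/103.4219 = 1.4920
  (87 − 74.5781)²/74.5781 = 2.0690
χ² = 6.0443 + 8.3820 + 7.6821 + 10.6532 + 1.4920 + 2.0690 = 36.323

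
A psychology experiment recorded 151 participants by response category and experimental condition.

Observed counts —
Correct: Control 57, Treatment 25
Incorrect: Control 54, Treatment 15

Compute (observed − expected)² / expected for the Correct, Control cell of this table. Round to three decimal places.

0.178

Row total (Correct) = 82; column total (Control) = 111; N = 151.
Expected count E = 82 × 111 / 151 = 60.2781.
Contribution = (O − E)²/E = (57 − 60.2781)² / 60.2781 = 0.178.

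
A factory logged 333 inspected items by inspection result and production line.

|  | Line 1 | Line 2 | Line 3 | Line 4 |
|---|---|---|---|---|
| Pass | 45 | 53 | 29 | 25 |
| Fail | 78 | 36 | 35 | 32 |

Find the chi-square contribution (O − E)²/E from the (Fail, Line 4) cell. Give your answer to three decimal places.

0.033

Row total (Fail) = 181; column total (Line 4) = 57; N = 333.
Expected count E = 181 × 57 / 333 = 30.9820.
Contribution = (O − E)²/E = (32 − 30.9820)² / 30.9820 = 0.033.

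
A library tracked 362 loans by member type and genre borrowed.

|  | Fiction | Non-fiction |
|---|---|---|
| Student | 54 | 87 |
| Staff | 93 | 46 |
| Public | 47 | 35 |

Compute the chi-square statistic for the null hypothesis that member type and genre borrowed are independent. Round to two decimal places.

Row totals: 141, 139, 82. Column totals: 194, 168. Grand total N = 362.
Expected counts (row total × column total / N):
  Student, Fiction: 141×194/362 = 75.564
  Student, Non-fiction: 141×168/362 = 65.436
  Staff, Fiction: 139×194/362 = 74.492
  Staff, Non-fiction: 139×168/362 = 64.508
  Public, Fiction: 82×194/362 = 43.945
  Public, Non-fiction: 82×168/362 = 38.055
Contributions (O − E)²/E:
  (54 − 75.564)²/75.564 = 6.1538
  (87 − 65.436)²/65.436 = 7.1063
  (93 − 74.492)²/74.492 = 4.5984
  (46 − 64.508)²/64.508 = 5.3101
  (47 − 43.945)²/43.945 = 0.2124
  (35 − 38.055)²/38.055 = 0.2453
χ² = 6.1538 + 7.1063 + 4.5984 + 5.3101 + 0.2124 + 0.2453 = 23.63

23.63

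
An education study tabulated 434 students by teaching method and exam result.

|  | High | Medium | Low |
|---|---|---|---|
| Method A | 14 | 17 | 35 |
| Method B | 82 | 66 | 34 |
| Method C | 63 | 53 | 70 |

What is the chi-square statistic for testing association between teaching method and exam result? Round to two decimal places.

Row totals: 66, 182, 186. Column totals: 159, 136, 139. Grand total N = 434.
Expected counts (row total × column total / N):
  Method A, High: 66×159/434 = 24.180
  Method A, Medium: 66×136/434 = 20.682
  Method A, Low: 66×139/434 = 21.138
  Method B, High: 182×159/434 = 66.677
  Method B, Medium: 182×136/434 = 57.032
  Method B, Low: 182×139/434 = 58.290
  Method C, High: 186×159/434 = 68.143
  Method C, Medium: 186×136/434 = 58.286
  Method C, Low: 186×139/434 = 59.571
Contributions (O − E)²/E:
  (14 − 24.180)²/24.180 = 4.2859
  (17 − 20.682)²/20.682 = 0.6555
  (35 − 21.138)²/21.138 = 9.0905
  (82 − 66.677)²/66.677 = 3.5214
  (66 − 57.032)²/57.032 = 1.4102
  (34 − 58.290)²/58.290 = 10.1219
  (63 − 68.143)²/68.143 = 0.3882
  (53 − 58.286)²/58.286 = 0.4794
  (70 − 59.571)²/59.571 = 1.8258
χ² = 4.2859 + 0.6555 + 9.0905 + 3.5214 + 1.4102 + 10.1219 + 0.3882 + 0.4794 + 1.8258 = 31.78

31.78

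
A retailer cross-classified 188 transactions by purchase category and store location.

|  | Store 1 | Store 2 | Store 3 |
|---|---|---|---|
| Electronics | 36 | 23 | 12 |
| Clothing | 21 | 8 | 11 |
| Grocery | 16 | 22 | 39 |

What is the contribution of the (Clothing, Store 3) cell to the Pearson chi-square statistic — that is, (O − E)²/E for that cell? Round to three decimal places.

0.364

Row total (Clothing) = 40; column total (Store 3) = 62; N = 188.
Expected count E = 40 × 62 / 188 = 13.1915.
Contribution = (O − E)²/E = (11 − 13.1915)² / 13.1915 = 0.364.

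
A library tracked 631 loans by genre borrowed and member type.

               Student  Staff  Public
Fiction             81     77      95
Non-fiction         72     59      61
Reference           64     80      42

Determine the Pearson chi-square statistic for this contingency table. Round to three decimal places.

Row totals: 253, 192, 186. Column totals: 217, 216, 198. Grand total N = 631.
Expected counts (row total × column total / N):
  Fiction, Student: 253×217/631 = 87.0063
  Fiction, Staff: 253×216/631 = 86.6054
  Fiction, Public: 253×198/631 = 79.3883
  Non-fiction, Student: 192×217/631 = 66.0285
  Non-fiction, Staff: 192×216/631 = 65.7242
  Non-fiction, Public: 192×198/631 = 60.2472
  Reference, Student: 186×217/631 = 63.9651
  Reference, Staff: 186×216/631 = 63.6704
  Reference, Public: 186×198/631 = 58.3645
Contributions (O − E)²/E:
  (81 − 87.0063)²/87.0063 = 0.4146
  (77 − 86.6054)²/86.6054 = 1.0653
  (95 − 79.3883)²/79.3883 = 3.0700
  (72 − 66.0285)²/66.0285 = 0.5401
  (59 − 65.7242)²/65.7242 = 0.6879
  (61 − 60.2472)²/60.2472 = 0.0094
  (64 − 63.9651)²/63.9651 = 0.0000
  (80 − 63.6704)²/63.6704 = 4.1881
  (42 − 58.3645)²/58.3645 = 4.5884
χ² = 0.4146 + 1.0653 + 3.0700 + 0.5401 + 0.6879 + 0.0094 + 0.0000 + 4.1881 + 4.5884 = 14.564

14.564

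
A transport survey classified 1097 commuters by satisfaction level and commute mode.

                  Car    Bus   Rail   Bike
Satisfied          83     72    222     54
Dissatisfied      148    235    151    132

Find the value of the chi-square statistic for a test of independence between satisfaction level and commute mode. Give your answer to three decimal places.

105.561

Row totals: 431, 666. Column totals: 231, 307, 373, 186. Grand total N = 1097.
Expected counts (row total × column total / N):
  Satisfied, Car: 431×231/1097 = 90.75752
  Satisfied, Bus: 431×307/1097 = 120.61714
  Satisfied, Rail: 431×373/1097 = 146.54786
  Satisfied, Bike: 431×186/1097 = 73.07748
  Dissatisfied, Car: 666×231/1097 = 140.24248
  Dissatisfied, Bus: 666×307/1097 = 186.38286
  Dissatisfied, Rail: 666×373/1097 = 226.45214
  Dissatisfied, Bike: 666×186/1097 = 112.92252
Contributions (O − E)²/E:
  (83 − 90.75752)²/90.75752 = 0.6631
  (72 − 120.61714)²/120.61714 = 19.5961
  (222 − 146.54786)²/146.54786 = 38.8476
  (54 − 73.07748)²/73.07748 = 4.9803
  (148 − 140.24248)²/140.24248 = 0.4291
  (235 − 186.38286)²/186.38286 = 12.6816
  (151 − 226.45214)²/226.45214 = 25.1401
  (132 − 112.92252)²/112.92252 = 3.2230
χ² = 0.6631 + 19.5961 + 38.8476 + 4.9803 + 0.4291 + 12.6816 + 25.1401 + 3.2230 = 105.561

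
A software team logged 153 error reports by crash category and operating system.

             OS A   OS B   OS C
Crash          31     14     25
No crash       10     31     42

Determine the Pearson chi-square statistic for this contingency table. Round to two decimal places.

Row totals: 70, 83. Column totals: 41, 45, 67. Grand total N = 153.
Expected counts (row total × column total / N):
  Crash, OS A: 70×41/153 = 18.758
  Crash, OS B: 70×45/153 = 20.588
  Crash, OS C: 70×67/153 = 30.654
  No crash, OS A: 83×41/153 = 22.242
  No crash, OS B: 83×45/153 = 24.412
  No crash, OS C: 83×67/153 = 36.346
Contributions (O − E)²/E:
  (31 − 18.758)²/18.758 = 7.9895
  (14 − 20.588)²/20.588 = 2.1081
  (25 − 30.654)²/30.654 = 1.0429
  (10 − 22.242)²/22.242 = 6.7380
  (31 − 24.412)²/24.412 = 1.7779
  (42 − 36.346)²/36.346 = 0.8795
χ² = 7.9895 + 2.1081 + 1.0429 + 6.7380 + 1.7779 + 0.8795 = 20.54

20.54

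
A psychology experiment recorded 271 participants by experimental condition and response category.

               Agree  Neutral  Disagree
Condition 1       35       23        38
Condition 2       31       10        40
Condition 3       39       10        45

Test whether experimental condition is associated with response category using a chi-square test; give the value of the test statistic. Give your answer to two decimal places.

Row totals: 96, 81, 94. Column totals: 105, 43, 123. Grand total N = 271.
Expected counts (row total × column total / N):
  Condition 1, Agree: 96×105/271 = 37.196
  Condition 1, Neutral: 96×43/271 = 15.232
  Condition 1, Disagree: 96×123/271 = 43.572
  Condition 2, Agree: 81×105/271 = 31.384
  Condition 2, Neutral: 81×43/271 = 12.852
  Condition 2, Disagree: 81×123/271 = 36.764
  Condition 3, Agree: 94×105/271 = 36.421
  Condition 3, Neutral: 94×43/271 = 14.915
  Condition 3, Disagree: 94×123/271 = 42.664
Contributions (O − E)²/E:
  (35 − 37.196)²/37.196 = 0.1296
  (23 − 15.232)²/15.232 = 3.9615
  (38 − 43.572)²/43.572 = 0.7125
  (31 − 31.384)²/31.384 = 0.0047
  (10 − 12.852)²/12.852 = 0.6329
  (40 − 36.764)²/36.764 = 0.2848
  (39 − 36.421)²/36.421 = 0.1826
  (10 − 14.915)²/14.915 = 1.6197
  (45 − 42.664)²/42.664 = 0.1279
χ² = 0.1296 + 3.9615 + 0.7125 + 0.0047 + 0.6329 + 0.2848 + 0.1826 + 1.6197 + 0.1279 = 7.66

7.66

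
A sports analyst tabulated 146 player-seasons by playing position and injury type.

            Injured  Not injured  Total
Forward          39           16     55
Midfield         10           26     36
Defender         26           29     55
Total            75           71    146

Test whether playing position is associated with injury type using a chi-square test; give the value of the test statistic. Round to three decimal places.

Grand total N = 146.
Expected counts (row total × column total / N):
  Forward, Injured: 55×75/146 = 28.2534
  Forward, Not injured: 55×71/146 = 26.7466
  Midfield, Injured: 36×75/146 = 18.4932
  Midfield, Not injured: 36×71/146 = 17.5068
  Defender, Injured: 55×75/146 = 28.2534
  Defender, Not injured: 55×71/146 = 26.7466
Contributions (O − E)²/E:
  (39 − 28.2534)²/28.2534 = 4.0876
  (16 − 26.7466)²/26.7466 = 4.3179
  (10 − 18.4932)²/18.4932 = 3.9006
  (26 − 17.5068)²/17.5068 = 4.1204
  (26 − 28.2534)²/28.2534 = 0.1797
  (29 − 26.7466)²/26.7466 = 0.1898
χ² = 4.0876 + 4.3179 + 3.9006 + 4.1204 + 0.1797 + 0.1898 = 16.796

16.796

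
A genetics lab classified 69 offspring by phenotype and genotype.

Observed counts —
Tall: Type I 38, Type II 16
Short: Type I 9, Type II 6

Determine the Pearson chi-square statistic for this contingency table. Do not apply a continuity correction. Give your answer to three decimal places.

0.581

Row totals: 54, 15. Column totals: 47, 22. Grand total N = 69.
Expected counts (row total × column total / N):
  Tall, Type I: 54×47/69 = 36.7826
  Tall, Type II: 54×22/69 = 17.2174
  Short, Type I: 15×47/69 = 10.2174
  Short, Type II: 15×22/69 = 4.7826
Contributions (O − E)²/E:
  (38 − 36.7826)²/36.7826 = 0.0403
  (16 − 17.2174)²/17.2174 = 0.0861
  (9 − 10.2174)²/10.2174 = 0.1451
  (6 − 4.7826)²/4.7826 = 0.3099
χ² = 0.0403 + 0.0861 + 0.1451 + 0.3099 = 0.581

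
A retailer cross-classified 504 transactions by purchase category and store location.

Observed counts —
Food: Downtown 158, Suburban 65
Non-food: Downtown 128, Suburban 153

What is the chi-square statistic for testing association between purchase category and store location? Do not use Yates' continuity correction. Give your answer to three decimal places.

32.425

Row totals: 223, 281. Column totals: 286, 218. Grand total N = 504.
Expected counts (row total × column total / N):
  Food, Downtown: 223×286/504 = 126.5437
  Food, Suburban: 223×218/504 = 96.4563
  Non-food, Downtown: 281×286/504 = 159.4563
  Non-food, Suburban: 281×218/504 = 121.5437
Contributions (O − E)²/E:
  (158 − 126.5437)²/126.5437 = 7.8194
  (65 − 96.4563)²/96.4563 = 10.2585
  (128 − 159.4563)²/159.4563 = 6.2055
  (153 − 121.5437)²/121.5437 = 8.1411
χ² = 7.8194 + 10.2585 + 6.2055 + 8.1411 = 32.425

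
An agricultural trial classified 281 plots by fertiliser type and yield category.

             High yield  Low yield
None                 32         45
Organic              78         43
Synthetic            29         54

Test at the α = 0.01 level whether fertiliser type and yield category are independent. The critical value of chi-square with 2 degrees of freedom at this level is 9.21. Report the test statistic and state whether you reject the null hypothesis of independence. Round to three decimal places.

19.819; reject H₀

Row totals: 77, 121, 83. Column totals: 139, 142. Grand total N = 281.
Expected counts (row total × column total / N):
  None, High yield: 77×139/281 = 38.0890
  None, Low yield: 77×142/281 = 38.9110
  Organic, High yield: 121×139/281 = 59.8541
  Organic, Low yield: 121×142/281 = 61.1459
  Synthetic, High yield: 83×139/281 = 41.0569
  Synthetic, Low yield: 83×142/281 = 41.9431
Contributions (O − E)²/E:
  (32 − 38.0890)²/38.0890 = 0.9734
  (45 − 38.9110)²/38.9110 = 0.9528
  (78 − 59.8541)²/59.8541 = 5.5013
  (43 − 61.1459)²/61.1459 = 5.3850
  (29 − 41.0569)²/41.0569 = 3.5407
  (54 − 41.9431)²/41.9431 = 3.4659
χ² = 0.9734 + 0.9528 + 5.5013 + 5.3850 + 3.5407 + 3.4659 = 19.819
df = (3−1)(2−1) = 2. Since 19.819 > 9.21, reject the null hypothesis of independence at α = 0.01.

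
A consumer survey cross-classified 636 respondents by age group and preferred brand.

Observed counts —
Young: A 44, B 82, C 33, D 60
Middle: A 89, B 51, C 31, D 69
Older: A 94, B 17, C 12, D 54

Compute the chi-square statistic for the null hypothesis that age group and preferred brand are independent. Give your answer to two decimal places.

69.42

Row totals: 219, 240, 177. Column totals: 227, 150, 76, 183. Grand total N = 636.
Expected counts (row total × column total / N):
  Young, A: 219×227/636 = 78.165
  Young, B: 219×150/636 = 51.651
  Young, C: 219×76/636 = 26.170
  Young, D: 219×183/636 = 63.014
  Middle, A: 240×227/636 = 85.660
  Middle, B: 240×150/636 = 56.604
  Middle, C: 240×76/636 = 28.679
  Middle, D: 240×183/636 = 69.057
  Older, A: 177×227/636 = 63.175
  Older, B: 177×150/636 = 41.745
  Older, C: 177×76/636 = 21.151
  Older, D: 177×183/636 = 50.929
Contributions (O − E)²/E:
  (44 − 78.165)²/78.165 = 14.9331
  (82 − 51.651)²/51.651 = 17.8324
  (33 − 26.170)²/26.170 = 1.7825
  (60 − 63.014)²/63.014 = 0.1442
  (89 − 85.660)²/85.660 = 0.1302
  (51 − 56.604)²/56.604 = 0.5548
  (31 − 28.679)²/28.679 = 0.1878
  (69 − 69.057)²/69.057 = 0.0000
  (94 − 63.175)²/63.175 = 15.0405
  (17 − 41.745)²/41.745 = 14.6680
  (12 − 21.151)²/21.151 = 3.9592
  (54 − 50.929)²/50.929 = 0.1852
χ² = 14.9331 + 17.8324 + 1.7825 + 0.1442 + 0.1302 + 0.5548 + 0.1878 + 0.0000 + 15.0405 + 14.6680 + 3.9592 + 0.1852 = 69.42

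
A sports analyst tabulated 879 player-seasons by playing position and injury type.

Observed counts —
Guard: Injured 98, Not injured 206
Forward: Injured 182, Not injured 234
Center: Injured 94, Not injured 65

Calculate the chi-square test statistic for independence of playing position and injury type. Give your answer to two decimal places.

31.33

Row totals: 304, 416, 159. Column totals: 374, 505. Grand total N = 879.
Expected counts (row total × column total / N):
  Guard, Injured: 304×374/879 = 129.347
  Guard, Not injured: 304×505/879 = 174.653
  Forward, Injured: 416×374/879 = 177.001
  Forward, Not injured: 416×505/879 = 238.999
  Center, Injured: 159×374/879 = 67.652
  Center, Not injured: 159×505/879 = 91.348
Contributions (O − E)²/E:
  (98 − 129.347)²/129.347 = 7.5969
  (206 − 174.653)²/174.653 = 5.6262
  (182 − 177.001)²/177.001 = 0.1412
  (234 − 238.999)²/238.999 = 0.1046
  (94 − 67.652)²/67.652 = 10.2616
  (65 − 91.348)²/91.348 = 7.5997
χ² = 7.5969 + 5.6262 + 0.1412 + 0.1046 + 10.2616 + 7.5997 = 31.33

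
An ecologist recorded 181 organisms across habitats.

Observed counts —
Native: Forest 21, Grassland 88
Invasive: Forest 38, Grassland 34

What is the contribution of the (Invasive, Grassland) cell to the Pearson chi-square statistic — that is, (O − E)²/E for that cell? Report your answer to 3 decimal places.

4.351

Row total (Invasive) = 72; column total (Grassland) = 122; N = 181.
Expected count E = 72 × 122 / 181 = 48.5304.
Contribution = (O − E)²/E = (34 − 48.5304)² / 48.5304 = 4.351.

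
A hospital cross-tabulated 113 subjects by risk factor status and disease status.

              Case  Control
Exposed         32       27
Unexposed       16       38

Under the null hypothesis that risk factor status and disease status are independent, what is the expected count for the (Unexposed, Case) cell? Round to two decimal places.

22.94

Row total (Unexposed) = 54; column total (Case) = 48; grand total N = 113.
Expected count = (row total × column total) / N = 54 × 48 / 113 = 22.94.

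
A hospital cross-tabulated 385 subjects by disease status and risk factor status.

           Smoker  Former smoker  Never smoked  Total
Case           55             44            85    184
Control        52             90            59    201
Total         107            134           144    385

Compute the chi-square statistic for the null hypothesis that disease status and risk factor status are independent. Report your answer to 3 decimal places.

19.858

Grand total N = 385.
Expected counts (row total × column total / N):
  Case, Smoker: 184×107/385 = 51.1377
  Case, Former smoker: 184×134/385 = 64.0416
  Case, Never smoked: 184×144/385 = 68.8208
  Control, Smoker: 201×107/385 = 55.8623
  Control, Former smoker: 201×134/385 = 69.9584
  Control, Never smoked: 201×144/385 = 75.1792
Contributions (O − E)²/E:
  (55 − 51.1377)²/51.1377 = 0.2917
  (44 − 64.0416)²/64.0416 = 6.2720
  (85 − 68.8208)²/68.8208 = 3.8036
  (52 − 55.8623)²/55.8623 = 0.2670
  (90 − 69.9584)²/69.9584 = 5.7415
  (59 − 75.1792)²/75.1792 = 3.4819
χ² = 0.2917 + 6.2720 + 3.8036 + 0.2670 + 5.7415 + 3.4819 = 19.858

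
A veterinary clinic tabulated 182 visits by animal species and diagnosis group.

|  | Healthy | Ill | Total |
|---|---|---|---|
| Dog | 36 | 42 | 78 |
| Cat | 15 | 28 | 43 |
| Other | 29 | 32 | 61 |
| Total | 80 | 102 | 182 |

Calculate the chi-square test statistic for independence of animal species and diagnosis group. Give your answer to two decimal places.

1.91

Grand total N = 182.
Expected counts (row total × column total / N):
  Dog, Healthy: 78×80/182 = 34.286
  Dog, Ill: 78×102/182 = 43.714
  Cat, Healthy: 43×80/182 = 18.901
  Cat, Ill: 43×102/182 = 24.099
  Other, Healthy: 61×80/182 = 26.813
  Other, Ill: 61×102/182 = 34.187
Contributions (O − E)²/E:
  (36 − 34.286)²/34.286 = 0.0857
  (42 − 43.714)²/43.714 = 0.0672
  (15 − 18.901)²/18.901 = 0.8051
  (28 − 24.099)²/24.099 = 0.6315
  (29 − 26.813)²/26.813 = 0.1784
  (32 − 34.187)²/34.187 = 0.1399
χ² = 0.0857 + 0.0672 + 0.8051 + 0.6315 + 0.1784 + 0.1399 = 1.91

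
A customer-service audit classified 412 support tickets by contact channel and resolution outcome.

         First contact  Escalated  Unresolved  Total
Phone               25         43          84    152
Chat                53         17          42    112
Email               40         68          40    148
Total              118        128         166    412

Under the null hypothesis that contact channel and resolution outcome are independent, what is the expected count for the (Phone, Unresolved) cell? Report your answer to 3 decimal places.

Row total (Phone) = 152; column total (Unresolved) = 166; grand total N = 412.
Expected count = (row total × column total) / N = 152 × 166 / 412 = 61.243.

61.243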